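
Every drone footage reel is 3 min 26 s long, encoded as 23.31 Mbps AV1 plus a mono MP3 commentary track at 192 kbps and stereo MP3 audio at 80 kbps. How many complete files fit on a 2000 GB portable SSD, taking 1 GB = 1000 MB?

3 min 26 s = 206 s
Audio total: 192 + 80 = 272 kbps = 0.272 Mbps.
Total bitrate: 23.582 Mbps.
Per item: 23.582 Mbps × 206 s = 4,858 Mb = 607.2 MB.
Capacity: 2000 GB = 16,000,000 Mb; 3293.61 items → 3293 complete.

3293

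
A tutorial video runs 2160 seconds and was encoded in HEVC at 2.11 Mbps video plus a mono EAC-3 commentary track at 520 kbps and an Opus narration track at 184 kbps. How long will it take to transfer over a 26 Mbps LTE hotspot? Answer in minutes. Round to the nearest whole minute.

4 minutes

Audio total: 520 + 184 = 704 kbps = 0.704 Mbps.
Total bitrate: 2.814 Mbps.
File: 2.814 Mbps × 2160 s = 6078.2 Mb.
At 26 Mbps: 6078.2 / 26 = 233.8 s ≈ 3.9 minutes.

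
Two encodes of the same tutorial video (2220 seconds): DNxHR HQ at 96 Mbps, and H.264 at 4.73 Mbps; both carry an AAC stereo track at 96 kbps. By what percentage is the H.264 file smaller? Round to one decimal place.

95.0%

Audio: 96 kbps = 0.096 Mbps.
DNxHR HQ: 96.096 Mbps × 2220 s = 213333.1 Mb = 26.667 GB.
H.264: 4.826 Mbps × 2220 s = 10713.7 Mb = 1.339 GB.
Reduction: (1 − 1.339/26.667) × 100 = 94.98%.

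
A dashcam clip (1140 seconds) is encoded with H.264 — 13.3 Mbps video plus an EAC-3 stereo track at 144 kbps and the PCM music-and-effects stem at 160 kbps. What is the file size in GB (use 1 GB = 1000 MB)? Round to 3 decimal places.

1.939 GB

Audio total: 144 + 160 = 304 kbps = 0.304 Mbps.
Total bitrate: 13.3 + 0.304 = 13.604 Mbps.
Stream data: 13.604 Mbps × 1140 s = 15508.6 Mb.
15,509 Mb ÷ 8 = 1,939 MB → 1.939 GB.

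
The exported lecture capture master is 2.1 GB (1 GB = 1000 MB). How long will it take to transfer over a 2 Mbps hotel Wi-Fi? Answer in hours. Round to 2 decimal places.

2.33 hours

File: 2.1 GB = 16800.0 Mb.
At 2 Mbps: 16800.0 / 2 = 8400.0 s ≈ 2.33 hours.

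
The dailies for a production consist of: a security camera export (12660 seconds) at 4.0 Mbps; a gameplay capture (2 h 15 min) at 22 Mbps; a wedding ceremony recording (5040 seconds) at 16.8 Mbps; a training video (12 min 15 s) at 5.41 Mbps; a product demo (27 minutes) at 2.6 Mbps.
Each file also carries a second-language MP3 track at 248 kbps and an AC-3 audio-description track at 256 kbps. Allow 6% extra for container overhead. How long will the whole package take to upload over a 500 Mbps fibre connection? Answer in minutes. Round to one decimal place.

11.9 minutes

Audio total: 248 + 256 = 504 kbps = 0.504 Mbps.
security camera export: 4.504 Mbps × 12660 s × 1.06 = 60441.9 Mb
gameplay capture: 22.504 Mbps × 8100 s × 1.06 = 193219.3 Mb
wedding ceremony recording: 17.304 Mbps × 5040 s × 1.06 = 92444.9 Mb
training video: 5.914 Mbps × 735 s × 1.06 = 4607.6 Mb
product demo: 3.104 Mbps × 1620 s × 1.06 = 5330.2 Mb
Total: 356043.9 Mb = 44505.5 MB.
At 500 Mbps: 356043.9 / 500 = 712 s ≈ 11.9 minutes.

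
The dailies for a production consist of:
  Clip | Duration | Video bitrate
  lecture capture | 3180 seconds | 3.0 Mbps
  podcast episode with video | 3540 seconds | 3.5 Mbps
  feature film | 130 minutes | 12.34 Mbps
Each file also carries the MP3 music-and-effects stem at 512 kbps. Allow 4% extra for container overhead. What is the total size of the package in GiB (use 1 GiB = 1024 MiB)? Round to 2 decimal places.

15.21 GiB

Audio: 512 kbps = 0.512 Mbps.
lecture capture: 3.512 Mbps × 3180 s × 1.04 = 11614.9 Mb
podcast episode with video: 4.012 Mbps × 3540 s × 1.04 = 14770.6 Mb
feature film: 12.852 Mbps × 7800 s × 1.04 = 104255.4 Mb
Total: 130640.9 Mb = 16330.1 MB.
= 15.21 GiB.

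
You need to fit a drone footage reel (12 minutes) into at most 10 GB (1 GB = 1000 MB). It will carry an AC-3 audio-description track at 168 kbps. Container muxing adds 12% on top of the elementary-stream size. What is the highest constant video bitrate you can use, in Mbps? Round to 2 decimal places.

99.04 Mbps

Budget: 10 GB = 80000.0 Mb.
Stream payload after overhead: 80000.0 / 1.12 = 71428.6 Mb.
12 min = 720 s
Total bitrate budget: 71428.6 Mb / 720 s = 99.206 Mbps.
Audio: 168 kbps = 0.168 Mbps.
Video: 99.206 − 0.168 = 99.038 Mbps.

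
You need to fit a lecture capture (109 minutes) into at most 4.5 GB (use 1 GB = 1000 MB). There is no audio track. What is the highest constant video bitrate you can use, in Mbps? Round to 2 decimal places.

Budget: 4.5 GB = 36000.0 Mb.
109 min = 6540 s
Total bitrate budget: 36000.0 Mb / 6540 s = 5.505 Mbps.

5.50 Mbps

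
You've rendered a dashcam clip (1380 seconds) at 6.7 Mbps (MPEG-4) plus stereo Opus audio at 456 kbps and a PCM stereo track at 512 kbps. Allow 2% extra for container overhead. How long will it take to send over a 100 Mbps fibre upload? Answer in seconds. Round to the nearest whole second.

Audio total: 456 + 512 = 968 kbps = 0.968 Mbps.
Total bitrate: 7.668 Mbps.
File: 7.668 Mbps × 1380 s = 10581.8 Mb.
With 2% container overhead: ×1.02. → 10793.5 Mb.
At 100 Mbps: 10793.5 / 100 = 107.9 s ≈ 108 seconds.

108 seconds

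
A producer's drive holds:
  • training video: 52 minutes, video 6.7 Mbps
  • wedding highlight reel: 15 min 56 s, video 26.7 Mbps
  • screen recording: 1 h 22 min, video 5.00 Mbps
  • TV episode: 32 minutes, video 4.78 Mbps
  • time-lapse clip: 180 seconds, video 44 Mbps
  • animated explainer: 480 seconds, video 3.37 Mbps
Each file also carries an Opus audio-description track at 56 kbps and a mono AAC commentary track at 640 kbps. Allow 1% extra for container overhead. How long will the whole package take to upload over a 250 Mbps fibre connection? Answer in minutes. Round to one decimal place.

Audio total: 56 + 640 = 696 kbps = 0.696 Mbps.
training video: 7.396 Mbps × 3120 s × 1.01 = 23306.3 Mb
wedding highlight reel: 27.396 Mbps × 956 s × 1.01 = 26452.5 Mb
screen recording: 5.696 Mbps × 4920 s × 1.01 = 28304.6 Mb
TV episode: 5.476 Mbps × 1920 s × 1.01 = 10619.1 Mb
time-lapse clip: 44.696 Mbps × 180 s × 1.01 = 8125.7 Mb
animated explainer: 4.066 Mbps × 480 s × 1.01 = 1971.2 Mb
Total: 98779.3 Mb = 12347.4 MB.
At 250 Mbps: 98779.3 / 250 = 395 s ≈ 6.59 minutes.

6.6 minutes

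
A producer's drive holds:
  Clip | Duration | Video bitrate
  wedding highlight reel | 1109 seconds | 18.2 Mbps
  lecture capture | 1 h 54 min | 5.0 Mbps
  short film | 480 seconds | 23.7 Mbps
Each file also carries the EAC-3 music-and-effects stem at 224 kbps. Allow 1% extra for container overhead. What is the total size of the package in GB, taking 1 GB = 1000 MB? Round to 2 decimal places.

8.54 GB

Audio: 224 kbps = 0.224 Mbps.
wedding highlight reel: 18.424 Mbps × 1109 s × 1.01 = 20636.5 Mb
lecture capture: 5.224 Mbps × 6840 s × 1.01 = 36089.5 Mb
short film: 23.924 Mbps × 480 s × 1.01 = 11598.4 Mb
Total: 68324.4 Mb = 8540.5 MB.
= 8.541 GB.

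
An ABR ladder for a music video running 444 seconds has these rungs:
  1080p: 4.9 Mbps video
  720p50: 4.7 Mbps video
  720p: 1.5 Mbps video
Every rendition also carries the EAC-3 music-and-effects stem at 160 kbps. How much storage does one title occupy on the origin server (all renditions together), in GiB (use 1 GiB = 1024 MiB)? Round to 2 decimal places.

Audio: 160 kbps = 0.160 Mbps.
Sum of rendition bitrates: (4.9+0.160) + (4.7+0.160) + (1.5+0.160) = 11.580 Mbps.
× 444 s = 5,142 Mb = 642.7 MB = 0.5986 GiB.

0.60 GiB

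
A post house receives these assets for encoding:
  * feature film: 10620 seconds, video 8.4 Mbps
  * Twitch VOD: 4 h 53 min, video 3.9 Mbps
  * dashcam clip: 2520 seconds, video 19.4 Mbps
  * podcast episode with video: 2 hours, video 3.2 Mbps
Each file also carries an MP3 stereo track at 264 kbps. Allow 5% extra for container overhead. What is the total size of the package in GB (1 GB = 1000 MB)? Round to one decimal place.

Audio: 264 kbps = 0.264 Mbps.
feature film: 8.664 Mbps × 10620 s × 1.05 = 96612.3 Mb
Twitch VOD: 4.164 Mbps × 17580 s × 1.05 = 76863.3 Mb
dashcam clip: 19.664 Mbps × 2520 s × 1.05 = 52030.9 Mb
podcast episode with video: 3.464 Mbps × 7200 s × 1.05 = 26187.8 Mb
Total: 251694.3 Mb = 31461.8 MB.
= 31.46 GB.

31.5 GB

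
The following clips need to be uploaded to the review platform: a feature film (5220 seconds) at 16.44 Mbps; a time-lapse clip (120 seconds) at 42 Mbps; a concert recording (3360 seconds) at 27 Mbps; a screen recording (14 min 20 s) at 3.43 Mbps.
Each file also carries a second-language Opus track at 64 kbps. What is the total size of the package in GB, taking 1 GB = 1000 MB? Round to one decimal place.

Audio: 64 kbps = 0.064 Mbps.
feature film: 16.504 Mbps × 5220 s = 86150.9 Mb
time-lapse clip: 42.064 Mbps × 120 s = 5047.7 Mb
concert recording: 27.064 Mbps × 3360 s = 90935.0 Mb
screen recording: 3.494 Mbps × 860 s = 3004.8 Mb
Total: 185138.4 Mb = 23142.3 MB.
= 23.14 GB.

23.1 GB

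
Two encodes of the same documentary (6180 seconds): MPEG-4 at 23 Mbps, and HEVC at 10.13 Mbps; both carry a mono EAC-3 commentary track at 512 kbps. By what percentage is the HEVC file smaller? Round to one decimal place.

54.7%

Audio: 512 kbps = 0.512 Mbps.
MPEG-4: 23.512 Mbps × 6180 s = 145304.2 Mb = 18.163 GB.
HEVC: 10.642 Mbps × 6180 s = 65767.6 Mb = 8.221 GB.
Reduction: (1 − 8.221/18.163) × 100 = 54.74%.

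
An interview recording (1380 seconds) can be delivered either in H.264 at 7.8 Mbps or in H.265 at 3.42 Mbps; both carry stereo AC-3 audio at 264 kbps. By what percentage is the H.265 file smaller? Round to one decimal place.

Audio: 264 kbps = 0.264 Mbps.
H.264: 8.064 Mbps × 1380 s = 11128.3 Mb = 1.391 GB.
H.265: 3.684 Mbps × 1380 s = 5083.9 Mb = 0.635 GB.
Reduction: (1 − 0.635/1.391) × 100 = 54.32%.

54.3%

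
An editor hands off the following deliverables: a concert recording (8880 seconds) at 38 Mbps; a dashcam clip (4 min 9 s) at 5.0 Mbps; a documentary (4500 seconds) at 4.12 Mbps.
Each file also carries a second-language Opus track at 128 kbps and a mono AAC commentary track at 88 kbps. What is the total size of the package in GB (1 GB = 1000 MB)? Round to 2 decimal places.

45.02 GB

Audio total: 128 + 88 = 216 kbps = 0.216 Mbps.
concert recording: 38.216 Mbps × 8880 s = 339358.1 Mb
dashcam clip: 5.216 Mbps × 249 s = 1298.8 Mb
documentary: 4.336 Mbps × 4500 s = 19512.0 Mb
Total: 360168.9 Mb = 45021.1 MB.
= 45.02 GB.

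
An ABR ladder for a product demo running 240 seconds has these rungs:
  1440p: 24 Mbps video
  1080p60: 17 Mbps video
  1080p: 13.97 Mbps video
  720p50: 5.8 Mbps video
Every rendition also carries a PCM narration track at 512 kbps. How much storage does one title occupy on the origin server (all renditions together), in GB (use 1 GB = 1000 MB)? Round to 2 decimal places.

1.88 GB

Audio: 512 kbps = 0.512 Mbps.
Sum of rendition bitrates: (24+0.512) + (17+0.512) + (13.97+0.512) + (5.8+0.512) = 62.818 Mbps.
× 240 s = 15,076 Mb = 1,885 MB = 1.885 GB.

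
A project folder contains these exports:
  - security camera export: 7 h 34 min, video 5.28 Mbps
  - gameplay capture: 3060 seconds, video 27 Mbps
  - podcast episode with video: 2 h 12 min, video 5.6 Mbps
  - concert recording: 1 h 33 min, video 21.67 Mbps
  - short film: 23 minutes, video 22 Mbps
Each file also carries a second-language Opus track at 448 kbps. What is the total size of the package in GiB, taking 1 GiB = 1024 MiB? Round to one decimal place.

Audio: 448 kbps = 0.448 Mbps.
security camera export: 5.728 Mbps × 27240 s = 156030.7 Mb
gameplay capture: 27.448 Mbps × 3060 s = 83990.9 Mb
podcast episode with video: 6.048 Mbps × 7920 s = 47900.2 Mb
concert recording: 22.118 Mbps × 5580 s = 123418.4 Mb
short film: 22.448 Mbps × 1380 s = 30978.2 Mb
Total: 442318.4 Mb = 55289.8 MB.
= 51.49 GiB.

51.5 GiB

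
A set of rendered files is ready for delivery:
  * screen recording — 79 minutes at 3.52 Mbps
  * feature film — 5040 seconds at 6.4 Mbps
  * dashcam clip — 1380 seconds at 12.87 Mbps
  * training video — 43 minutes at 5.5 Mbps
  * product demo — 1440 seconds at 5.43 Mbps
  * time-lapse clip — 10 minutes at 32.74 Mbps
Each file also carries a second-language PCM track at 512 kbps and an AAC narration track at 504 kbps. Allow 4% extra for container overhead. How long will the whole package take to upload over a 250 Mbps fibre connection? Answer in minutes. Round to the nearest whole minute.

Audio total: 512 + 504 = 1016 kbps = 1.016 Mbps.
screen recording: 4.536 Mbps × 4740 s × 1.04 = 22360.7 Mb
feature film: 7.416 Mbps × 5040 s × 1.04 = 38871.7 Mb
dashcam clip: 13.886 Mbps × 1380 s × 1.04 = 19929.2 Mb
training video: 6.516 Mbps × 2580 s × 1.04 = 17483.7 Mb
product demo: 6.446 Mbps × 1440 s × 1.04 = 9653.5 Mb
time-lapse clip: 33.756 Mbps × 600 s × 1.04 = 21063.7 Mb
Total: 129362.6 Mb = 16170.3 MB.
At 250 Mbps: 129362.6 / 250 = 517 s ≈ 8.62 minutes.

9 minutes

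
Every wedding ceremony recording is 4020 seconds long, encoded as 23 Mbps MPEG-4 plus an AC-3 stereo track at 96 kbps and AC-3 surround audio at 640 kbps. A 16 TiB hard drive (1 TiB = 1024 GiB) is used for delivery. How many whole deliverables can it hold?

Audio total: 96 + 640 = 736 kbps = 0.736 Mbps.
Total bitrate: 23.736 Mbps.
Per item: 23.736 Mbps × 4020 s = 95,419 Mb = 11,927 MB.
Capacity: 16 TiB = 140,737,488 Mb; 1474.95 items → 1474 complete.

1474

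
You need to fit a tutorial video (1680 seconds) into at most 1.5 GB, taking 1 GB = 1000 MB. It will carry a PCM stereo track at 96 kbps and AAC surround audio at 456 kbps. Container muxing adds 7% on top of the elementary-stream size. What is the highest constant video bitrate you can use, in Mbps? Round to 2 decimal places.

6.12 Mbps

Budget: 1.5 GB = 12000.0 Mb.
Stream payload after overhead: 12000.0 / 1.07 = 11215.0 Mb.
Total bitrate budget: 11215.0 Mb / 1680 s = 6.676 Mbps.
Audio total: 96 + 456 = 552 kbps = 0.552 Mbps.
Video: 6.676 − 0.552 = 6.124 Mbps.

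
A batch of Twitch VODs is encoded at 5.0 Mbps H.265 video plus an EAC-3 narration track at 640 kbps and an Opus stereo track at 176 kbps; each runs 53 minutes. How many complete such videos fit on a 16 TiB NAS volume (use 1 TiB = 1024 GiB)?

7609

53 min = 3180 s
Audio total: 640 + 176 = 816 kbps = 0.816 Mbps.
Total bitrate: 5.816 Mbps.
Per item: 5.816 Mbps × 3180 s = 18,495 Mb = 2,312 MB.
Capacity: 16 TiB = 140,737,488 Mb; 7609.54 items → 7609 complete.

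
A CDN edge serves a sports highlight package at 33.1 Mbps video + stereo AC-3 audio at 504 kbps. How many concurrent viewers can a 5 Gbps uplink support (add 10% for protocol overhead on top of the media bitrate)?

Audio: 504 kbps = 0.504 Mbps.
Per-viewer media rate: 33.604 Mbps.
On the wire with 10% overhead: 36.964 Mbps.
5 Gbps = 5,000 Mbps; 5,000 / 36.964 = 135.27 → 135 viewers.

135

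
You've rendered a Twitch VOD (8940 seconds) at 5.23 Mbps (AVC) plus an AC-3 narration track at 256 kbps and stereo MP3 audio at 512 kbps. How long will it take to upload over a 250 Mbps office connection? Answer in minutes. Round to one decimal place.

Audio total: 256 + 512 = 768 kbps = 0.768 Mbps.
Total bitrate: 5.998 Mbps.
File: 5.998 Mbps × 8940 s = 53622.1 Mb.
At 250 Mbps: 53622.1 / 250 = 214.5 s ≈ 3.57 minutes.

3.6 minutes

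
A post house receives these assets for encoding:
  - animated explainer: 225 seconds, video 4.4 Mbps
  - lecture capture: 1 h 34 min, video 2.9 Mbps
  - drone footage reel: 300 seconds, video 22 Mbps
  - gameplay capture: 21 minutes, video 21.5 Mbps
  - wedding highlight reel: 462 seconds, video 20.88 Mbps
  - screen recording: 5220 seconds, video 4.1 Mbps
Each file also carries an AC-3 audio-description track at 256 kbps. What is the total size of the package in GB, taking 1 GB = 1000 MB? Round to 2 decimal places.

Audio: 256 kbps = 0.256 Mbps.
animated explainer: 4.656 Mbps × 225 s = 1047.6 Mb
lecture capture: 3.156 Mbps × 5640 s = 17799.8 Mb
drone footage reel: 22.256 Mbps × 300 s = 6676.8 Mb
gameplay capture: 21.756 Mbps × 1260 s = 27412.6 Mb
wedding highlight reel: 21.136 Mbps × 462 s = 9764.8 Mb
screen recording: 4.356 Mbps × 5220 s = 22738.3 Mb
Total: 85440.0 Mb = 10680.0 MB.
= 10.68 GB.

10.68 GB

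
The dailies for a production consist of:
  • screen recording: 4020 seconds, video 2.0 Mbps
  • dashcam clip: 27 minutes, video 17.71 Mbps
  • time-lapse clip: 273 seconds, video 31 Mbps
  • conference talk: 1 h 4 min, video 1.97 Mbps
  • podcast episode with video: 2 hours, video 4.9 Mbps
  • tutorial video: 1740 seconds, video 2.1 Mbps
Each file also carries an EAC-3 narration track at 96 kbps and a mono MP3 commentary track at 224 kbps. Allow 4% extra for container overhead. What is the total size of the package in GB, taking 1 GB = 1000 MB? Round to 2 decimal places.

Audio total: 96 + 224 = 320 kbps = 0.320 Mbps.
screen recording: 2.320 Mbps × 4020 s × 1.04 = 9699.5 Mb
dashcam clip: 18.030 Mbps × 1620 s × 1.04 = 30376.9 Mb
time-lapse clip: 31.320 Mbps × 273 s × 1.04 = 8892.4 Mb
conference talk: 2.290 Mbps × 3840 s × 1.04 = 9145.3 Mb
podcast episode with video: 5.220 Mbps × 7200 s × 1.04 = 39087.4 Mb
tutorial video: 2.420 Mbps × 1740 s × 1.04 = 4379.2 Mb
Total: 101580.7 Mb = 12697.6 MB.
= 12.70 GB.

12.70 GB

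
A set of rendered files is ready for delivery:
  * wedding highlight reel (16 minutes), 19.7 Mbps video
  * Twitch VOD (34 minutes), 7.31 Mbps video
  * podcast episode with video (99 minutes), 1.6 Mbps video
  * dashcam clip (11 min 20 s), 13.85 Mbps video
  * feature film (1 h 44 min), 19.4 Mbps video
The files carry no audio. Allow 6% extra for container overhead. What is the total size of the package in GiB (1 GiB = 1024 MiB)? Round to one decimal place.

wedding highlight reel: 19.700 Mbps × 960 s × 1.06 = 20046.7 Mb
Twitch VOD: 7.310 Mbps × 2040 s × 1.06 = 15807.1 Mb
podcast episode with video: 1.600 Mbps × 5940 s × 1.06 = 10074.2 Mb
dashcam clip: 13.850 Mbps × 680 s × 1.06 = 9983.1 Mb
feature film: 19.400 Mbps × 6240 s × 1.06 = 128319.4 Mb
Total: 184230.5 Mb = 23028.8 MB.
= 21.45 GiB.

21.4 GiB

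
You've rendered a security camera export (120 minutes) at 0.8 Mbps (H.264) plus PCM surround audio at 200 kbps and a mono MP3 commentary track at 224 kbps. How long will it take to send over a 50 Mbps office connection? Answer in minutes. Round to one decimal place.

2.9 minutes

120 min = 7200 s
Audio total: 200 + 224 = 424 kbps = 0.424 Mbps.
Total bitrate: 1.224 Mbps.
File: 1.224 Mbps × 7200 s = 8812.8 Mb.
At 50 Mbps: 8812.8 / 50 = 176.3 s ≈ 2.94 minutes.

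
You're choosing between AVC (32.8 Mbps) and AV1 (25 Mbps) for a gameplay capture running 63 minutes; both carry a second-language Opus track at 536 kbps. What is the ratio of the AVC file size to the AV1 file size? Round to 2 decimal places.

1.31

63 min = 3780 s
Audio: 536 kbps = 0.536 Mbps.
AVC: 33.336 Mbps × 3780 s = 126010.1 Mb = 14.670 GiB.
AV1: 25.536 Mbps × 3780 s = 96526.1 Mb = 11.237 GiB.
Ratio: 14.670 / 11.237 = 1.305.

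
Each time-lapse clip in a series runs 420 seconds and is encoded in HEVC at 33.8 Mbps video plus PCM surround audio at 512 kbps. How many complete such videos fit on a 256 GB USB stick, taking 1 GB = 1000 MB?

142

Audio: 512 kbps = 0.512 Mbps.
Total bitrate: 34.312 Mbps.
Per item: 34.312 Mbps × 420 s = 14,411 Mb = 1,801 MB.
Capacity: 256 GB = 2,048,000 Mb; 142.11 items → 142 complete.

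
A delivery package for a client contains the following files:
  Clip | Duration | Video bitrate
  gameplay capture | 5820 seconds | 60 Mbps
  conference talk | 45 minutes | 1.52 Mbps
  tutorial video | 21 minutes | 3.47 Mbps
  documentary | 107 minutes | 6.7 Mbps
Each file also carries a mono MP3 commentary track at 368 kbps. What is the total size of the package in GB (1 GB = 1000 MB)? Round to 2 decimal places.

Audio: 368 kbps = 0.368 Mbps.
gameplay capture: 60.368 Mbps × 5820 s = 351341.8 Mb
conference talk: 1.888 Mbps × 2700 s = 5097.6 Mb
tutorial video: 3.838 Mbps × 1260 s = 4835.9 Mb
documentary: 7.068 Mbps × 6420 s = 45376.6 Mb
Total: 406651.8 Mb = 50831.5 MB.
= 50.83 GB.

50.83 GB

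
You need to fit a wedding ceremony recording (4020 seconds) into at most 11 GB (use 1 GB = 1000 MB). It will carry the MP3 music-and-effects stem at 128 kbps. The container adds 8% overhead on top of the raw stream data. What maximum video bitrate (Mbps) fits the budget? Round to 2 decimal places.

Budget: 11 GB = 88000.0 Mb.
Stream payload after overhead: 88000.0 / 1.08 = 81481.5 Mb.
Total bitrate budget: 81481.5 Mb / 4020 s = 20.269 Mbps.
Audio: 128 kbps = 0.128 Mbps.
Video: 20.269 − 0.128 = 20.141 Mbps.

20.14 Mbps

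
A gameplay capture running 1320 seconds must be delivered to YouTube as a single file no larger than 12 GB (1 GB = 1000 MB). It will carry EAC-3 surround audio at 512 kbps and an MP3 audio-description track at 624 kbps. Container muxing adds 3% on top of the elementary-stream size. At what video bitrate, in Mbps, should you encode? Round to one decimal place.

69.5 Mbps

Budget: 12 GB = 96000.0 Mb.
Stream payload after overhead: 96000.0 / 1.03 = 93203.9 Mb.
Total bitrate budget: 93203.9 Mb / 1320 s = 70.609 Mbps.
Audio total: 512 + 624 = 1136 kbps = 1.136 Mbps.
Video: 70.609 − 1.136 = 69.473 Mbps.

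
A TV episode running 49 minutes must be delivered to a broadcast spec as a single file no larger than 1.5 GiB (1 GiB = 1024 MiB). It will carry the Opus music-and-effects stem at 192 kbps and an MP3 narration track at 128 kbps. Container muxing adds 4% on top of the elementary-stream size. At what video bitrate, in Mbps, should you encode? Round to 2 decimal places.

Budget: 1.5 GiB = 12884.9 Mb.
Stream payload after overhead: 12884.9 / 1.04 = 12389.3 Mb.
49 min = 2940 s
Total bitrate budget: 12389.3 Mb / 2940 s = 4.214 Mbps.
Audio total: 192 + 128 = 320 kbps = 0.320 Mbps.
Video: 4.214 − 0.320 = 3.894 Mbps.

3.89 Mbps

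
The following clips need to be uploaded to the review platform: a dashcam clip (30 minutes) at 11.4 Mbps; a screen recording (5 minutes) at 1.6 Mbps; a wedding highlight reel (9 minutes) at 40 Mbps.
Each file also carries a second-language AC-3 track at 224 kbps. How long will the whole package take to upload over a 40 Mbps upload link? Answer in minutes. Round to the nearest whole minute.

18 minutes

Audio: 224 kbps = 0.224 Mbps.
dashcam clip: 11.624 Mbps × 1800 s = 20923.2 Mb
screen recording: 1.824 Mbps × 300 s = 547.2 Mb
wedding highlight reel: 40.224 Mbps × 540 s = 21721.0 Mb
Total: 43191.4 Mb = 5398.9 MB.
At 40 Mbps: 43191.4 / 40 = 1080 s ≈ 18 minutes.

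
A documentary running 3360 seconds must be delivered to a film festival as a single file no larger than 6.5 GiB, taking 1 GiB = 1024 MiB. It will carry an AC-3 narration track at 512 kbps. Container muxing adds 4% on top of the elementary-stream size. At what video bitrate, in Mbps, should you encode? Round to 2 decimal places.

15.47 Mbps

Budget: 6.5 GiB = 55834.6 Mb.
Stream payload after overhead: 55834.6 / 1.04 = 53687.1 Mb.
Total bitrate budget: 53687.1 Mb / 3360 s = 15.978 Mbps.
Audio: 512 kbps = 0.512 Mbps.
Video: 15.978 − 0.512 = 15.466 Mbps.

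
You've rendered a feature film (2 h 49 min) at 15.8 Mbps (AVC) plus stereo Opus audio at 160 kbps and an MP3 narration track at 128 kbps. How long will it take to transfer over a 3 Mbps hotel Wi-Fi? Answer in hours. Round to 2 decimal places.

15.10 hours

2 h 49 min = 169 min = 10140 s
Audio total: 160 + 128 = 288 kbps = 0.288 Mbps.
Total bitrate: 16.088 Mbps.
File: 16.088 Mbps × 10140 s = 163132.3 Mb.
At 3 Mbps: 163132.3 / 3 = 54377.4 s ≈ 15.1 hours.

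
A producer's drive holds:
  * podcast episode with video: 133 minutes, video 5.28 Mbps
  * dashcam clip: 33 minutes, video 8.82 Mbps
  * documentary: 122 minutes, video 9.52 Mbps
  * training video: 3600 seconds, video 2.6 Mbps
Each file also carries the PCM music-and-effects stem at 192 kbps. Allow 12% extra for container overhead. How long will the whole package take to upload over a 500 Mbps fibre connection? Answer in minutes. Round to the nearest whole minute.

Audio: 192 kbps = 0.192 Mbps.
podcast episode with video: 5.472 Mbps × 7980 s × 1.12 = 48906.5 Mb
dashcam clip: 9.012 Mbps × 1980 s × 1.12 = 19985.0 Mb
documentary: 9.712 Mbps × 7320 s × 1.12 = 79622.9 Mb
training video: 2.792 Mbps × 3600 s × 1.12 = 11257.3 Mb
Total: 159771.8 Mb = 19971.5 MB.
At 500 Mbps: 159771.8 / 500 = 320 s ≈ 5.33 minutes.

5 minutes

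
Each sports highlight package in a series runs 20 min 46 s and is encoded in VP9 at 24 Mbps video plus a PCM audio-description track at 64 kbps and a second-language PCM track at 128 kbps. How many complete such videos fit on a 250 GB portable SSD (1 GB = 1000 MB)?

66

20 min 46 s = 1246 s
Audio total: 64 + 128 = 192 kbps = 0.192 Mbps.
Total bitrate: 24.192 Mbps.
Per item: 24.192 Mbps × 1246 s = 30,143 Mb = 3,768 MB.
Capacity: 250 GB = 2,000,000 Mb; 66.35 items → 66 complete.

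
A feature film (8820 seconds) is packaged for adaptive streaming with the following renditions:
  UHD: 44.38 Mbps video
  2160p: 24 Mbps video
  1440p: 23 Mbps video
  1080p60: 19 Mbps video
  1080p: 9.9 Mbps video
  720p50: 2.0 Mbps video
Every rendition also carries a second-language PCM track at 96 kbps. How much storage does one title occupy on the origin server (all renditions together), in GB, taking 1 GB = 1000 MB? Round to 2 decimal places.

Audio: 96 kbps = 0.096 Mbps.
Sum of rendition bitrates: (44.38+0.096) + (24+0.096) + (23+0.096) + (19+0.096) + (9.9+0.096) + (2.0+0.096) = 122.856 Mbps.
× 8820 s = 1,083,590 Mb = 135,449 MB = 135.4 GB.

135.45 GB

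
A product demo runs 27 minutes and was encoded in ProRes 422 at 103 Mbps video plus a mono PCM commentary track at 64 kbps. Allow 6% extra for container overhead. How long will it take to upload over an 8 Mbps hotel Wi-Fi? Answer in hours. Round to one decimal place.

27 min = 1620 s
Audio: 64 kbps = 0.064 Mbps.
Total bitrate: 103.064 Mbps.
File: 103.064 Mbps × 1620 s = 166963.7 Mb.
With 6% container overhead: ×1.06. → 176981.5 Mb.
At 8 Mbps: 176981.5 / 8 = 22122.7 s ≈ 6.15 hours.

6.1 hours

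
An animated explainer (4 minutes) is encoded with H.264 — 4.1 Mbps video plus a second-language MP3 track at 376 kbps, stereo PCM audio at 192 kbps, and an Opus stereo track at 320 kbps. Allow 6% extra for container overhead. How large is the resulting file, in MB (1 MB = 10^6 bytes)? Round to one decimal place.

4 min = 240 s
Audio total: 376 + 192 + 320 = 888 kbps = 0.888 Mbps.
Total bitrate: 4.1 + 0.888 = 4.988 Mbps.
Stream data: 4.988 Mbps × 240 s = 1197.1 Mb.
With 6% container overhead: ×1.06.
1,269 Mb ÷ 8 = 158.6 MB → 158.6 MB.

158.6 MB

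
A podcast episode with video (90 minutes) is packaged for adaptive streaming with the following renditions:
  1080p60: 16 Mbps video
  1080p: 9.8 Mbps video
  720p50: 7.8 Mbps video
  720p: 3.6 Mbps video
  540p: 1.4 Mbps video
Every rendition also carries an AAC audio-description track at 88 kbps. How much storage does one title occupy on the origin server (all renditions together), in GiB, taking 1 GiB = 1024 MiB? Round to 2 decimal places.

24.54 GiB

90 min = 5400 s
Audio: 88 kbps = 0.088 Mbps.
Sum of rendition bitrates: (16+0.088) + (9.8+0.088) + (7.8+0.088) + (3.6+0.088) + (1.4+0.088) = 39.040 Mbps.
× 5400 s = 210,816 Mb = 26,352 MB = 24.54 GiB.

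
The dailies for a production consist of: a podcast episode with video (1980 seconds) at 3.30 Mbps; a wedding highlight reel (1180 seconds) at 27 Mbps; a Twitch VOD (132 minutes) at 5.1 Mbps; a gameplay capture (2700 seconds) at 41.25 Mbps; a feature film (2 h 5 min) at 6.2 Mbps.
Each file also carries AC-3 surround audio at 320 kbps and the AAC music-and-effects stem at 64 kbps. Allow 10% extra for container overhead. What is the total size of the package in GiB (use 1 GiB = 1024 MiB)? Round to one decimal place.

31.4 GiB

Audio total: 320 + 64 = 384 kbps = 0.384 Mbps.
podcast episode with video: 3.684 Mbps × 1980 s × 1.10 = 8023.8 Mb
wedding highlight reel: 27.384 Mbps × 1180 s × 1.10 = 35544.4 Mb
Twitch VOD: 5.484 Mbps × 7920 s × 1.10 = 47776.6 Mb
gameplay capture: 41.634 Mbps × 2700 s × 1.10 = 123653.0 Mb
feature film: 6.584 Mbps × 7500 s × 1.10 = 54318.0 Mb
Total: 269315.8 Mb = 33664.5 MB.
= 31.35 GiB.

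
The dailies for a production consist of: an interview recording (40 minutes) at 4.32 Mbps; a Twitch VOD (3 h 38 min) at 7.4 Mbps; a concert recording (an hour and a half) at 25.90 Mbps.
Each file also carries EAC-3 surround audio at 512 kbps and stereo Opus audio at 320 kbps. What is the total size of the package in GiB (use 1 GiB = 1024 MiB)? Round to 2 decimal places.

30.78 GiB

Audio total: 512 + 320 = 832 kbps = 0.832 Mbps.
interview recording: 5.152 Mbps × 2400 s = 12364.8 Mb
Twitch VOD: 8.232 Mbps × 13080 s = 107674.6 Mb
concert recording: 26.732 Mbps × 5400 s = 144352.8 Mb
Total: 264392.2 Mb = 33049.0 MB.
= 30.78 GiB.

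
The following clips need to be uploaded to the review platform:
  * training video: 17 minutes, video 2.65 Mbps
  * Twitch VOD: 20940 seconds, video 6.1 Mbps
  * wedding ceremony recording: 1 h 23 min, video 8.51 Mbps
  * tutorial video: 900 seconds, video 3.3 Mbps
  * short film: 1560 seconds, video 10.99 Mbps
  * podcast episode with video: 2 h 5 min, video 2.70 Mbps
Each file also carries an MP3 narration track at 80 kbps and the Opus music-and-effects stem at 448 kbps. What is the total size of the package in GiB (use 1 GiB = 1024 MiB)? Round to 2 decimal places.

27.09 GiB

Audio total: 80 + 448 = 528 kbps = 0.528 Mbps.
training video: 3.178 Mbps × 1020 s = 3241.6 Mb
Twitch VOD: 6.628 Mbps × 20940 s = 138790.3 Mb
wedding ceremony recording: 9.038 Mbps × 4980 s = 45009.2 Mb
tutorial video: 3.828 Mbps × 900 s = 3445.2 Mb
short film: 11.518 Mbps × 1560 s = 17968.1 Mb
podcast episode with video: 3.228 Mbps × 7500 s = 24210.0 Mb
Total: 232664.4 Mb = 29083.0 MB.
= 27.09 GiB.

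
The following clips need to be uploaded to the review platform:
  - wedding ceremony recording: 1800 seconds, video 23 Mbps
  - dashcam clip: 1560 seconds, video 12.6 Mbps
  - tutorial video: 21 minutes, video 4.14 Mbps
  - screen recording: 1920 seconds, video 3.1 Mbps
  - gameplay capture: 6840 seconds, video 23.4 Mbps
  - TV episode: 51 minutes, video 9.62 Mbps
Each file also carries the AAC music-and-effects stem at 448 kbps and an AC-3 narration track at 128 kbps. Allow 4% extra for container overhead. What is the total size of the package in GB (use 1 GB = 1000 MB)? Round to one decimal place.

35.3 GB

Audio total: 448 + 128 = 576 kbps = 0.576 Mbps.
wedding ceremony recording: 23.576 Mbps × 1800 s × 1.04 = 44134.3 Mb
dashcam clip: 13.176 Mbps × 1560 s × 1.04 = 21376.7 Mb
tutorial video: 4.716 Mbps × 1260 s × 1.04 = 6179.8 Mb
screen recording: 3.676 Mbps × 1920 s × 1.04 = 7340.2 Mb
gameplay capture: 23.976 Mbps × 6840 s × 1.04 = 170555.7 Mb
TV episode: 10.196 Mbps × 3060 s × 1.04 = 32447.8 Mb
Total: 282034.5 Mb = 35254.3 MB.
= 35.25 GB.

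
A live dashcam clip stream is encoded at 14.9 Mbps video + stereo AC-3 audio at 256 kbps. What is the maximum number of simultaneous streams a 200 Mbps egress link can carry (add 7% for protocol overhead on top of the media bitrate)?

Audio: 256 kbps = 0.256 Mbps.
Per-viewer media rate: 15.156 Mbps.
On the wire with 7% overhead: 16.217 Mbps.
200 Mbps = 200.0 Mbps; 200.0 / 16.217 = 12.33 → 12 viewers.

12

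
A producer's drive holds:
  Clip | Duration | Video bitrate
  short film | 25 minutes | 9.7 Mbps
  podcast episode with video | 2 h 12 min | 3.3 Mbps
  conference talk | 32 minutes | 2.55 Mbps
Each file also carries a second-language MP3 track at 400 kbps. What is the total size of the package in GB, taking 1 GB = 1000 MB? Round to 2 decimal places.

Audio: 400 kbps = 0.400 Mbps.
short film: 10.100 Mbps × 1500 s = 15150.0 Mb
podcast episode with video: 3.700 Mbps × 7920 s = 29304.0 Mb
conference talk: 2.950 Mbps × 1920 s = 5664.0 Mb
Total: 50118.0 Mb = 6264.8 MB.
= 6.265 GB.

6.26 GB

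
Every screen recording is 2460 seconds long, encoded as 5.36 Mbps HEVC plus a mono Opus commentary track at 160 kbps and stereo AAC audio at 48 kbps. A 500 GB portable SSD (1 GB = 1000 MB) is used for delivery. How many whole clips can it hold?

292

Audio total: 160 + 48 = 208 kbps = 0.208 Mbps.
Total bitrate: 5.568 Mbps.
Per item: 5.568 Mbps × 2460 s = 13,697 Mb = 1,712 MB.
Capacity: 500 GB = 4,000,000 Mb; 292.03 items → 292 complete.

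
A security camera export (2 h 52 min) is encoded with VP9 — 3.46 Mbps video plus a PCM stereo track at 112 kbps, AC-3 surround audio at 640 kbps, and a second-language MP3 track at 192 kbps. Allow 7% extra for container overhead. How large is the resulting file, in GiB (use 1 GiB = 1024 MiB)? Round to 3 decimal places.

5.661 GiB

2 h 52 min = 172 min = 10320 s
Audio total: 112 + 640 + 192 = 944 kbps = 0.944 Mbps.
Total bitrate: 3.46 + 0.944 = 4.404 Mbps.
Stream data: 4.404 Mbps × 10320 s = 45449.3 Mb.
With 7% container overhead: ×1.07.
48,631 Mb = 6,078,841,200 bytes ÷ 1,073,741,824 = 5.661 GiB.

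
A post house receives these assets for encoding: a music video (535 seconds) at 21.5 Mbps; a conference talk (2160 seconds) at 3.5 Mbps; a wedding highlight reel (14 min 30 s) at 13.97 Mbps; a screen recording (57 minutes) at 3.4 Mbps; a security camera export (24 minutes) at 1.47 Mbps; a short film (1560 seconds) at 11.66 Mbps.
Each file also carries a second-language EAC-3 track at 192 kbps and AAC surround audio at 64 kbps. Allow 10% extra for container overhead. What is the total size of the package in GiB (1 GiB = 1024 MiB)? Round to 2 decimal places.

8.41 GiB

Audio total: 192 + 64 = 256 kbps = 0.256 Mbps.
music video: 21.756 Mbps × 535 s × 1.10 = 12803.4 Mb
conference talk: 3.756 Mbps × 2160 s × 1.10 = 8924.3 Mb
wedding highlight reel: 14.226 Mbps × 870 s × 1.10 = 13614.3 Mb
screen recording: 3.656 Mbps × 3420 s × 1.10 = 13753.9 Mb
security camera export: 1.726 Mbps × 1440 s × 1.10 = 2734.0 Mb
short film: 11.916 Mbps × 1560 s × 1.10 = 20447.9 Mb
Total: 72277.7 Mb = 9034.7 MB.
= 8.414 GiB.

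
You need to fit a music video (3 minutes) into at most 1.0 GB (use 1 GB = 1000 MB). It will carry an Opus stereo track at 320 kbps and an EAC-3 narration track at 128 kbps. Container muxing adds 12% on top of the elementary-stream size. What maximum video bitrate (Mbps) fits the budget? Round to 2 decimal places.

39.23 Mbps

Budget: 1.0 GB = 8000.0 Mb.
Stream payload after overhead: 8000.0 / 1.12 = 7142.9 Mb.
3 min = 180 s
Total bitrate budget: 7142.9 Mb / 180 s = 39.683 Mbps.
Audio total: 320 + 128 = 448 kbps = 0.448 Mbps.
Video: 39.683 − 0.448 = 39.235 Mbps.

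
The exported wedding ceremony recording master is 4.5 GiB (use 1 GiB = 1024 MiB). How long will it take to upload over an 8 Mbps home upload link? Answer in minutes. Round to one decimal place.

File: 4.5 GiB = 38654.7 Mb.
At 8 Mbps: 38654.7 / 8 = 4831.8 s ≈ 80.5 minutes.

80.5 minutes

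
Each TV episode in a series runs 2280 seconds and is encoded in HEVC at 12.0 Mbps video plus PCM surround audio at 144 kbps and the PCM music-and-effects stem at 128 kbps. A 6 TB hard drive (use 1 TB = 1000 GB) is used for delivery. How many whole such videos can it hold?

Audio total: 144 + 128 = 272 kbps = 0.272 Mbps.
Total bitrate: 12.272 Mbps.
Per item: 12.272 Mbps × 2280 s = 27,980 Mb = 3,498 MB.
Capacity: 6 TB = 48,000,000 Mb; 1715.50 items → 1715 complete.

1715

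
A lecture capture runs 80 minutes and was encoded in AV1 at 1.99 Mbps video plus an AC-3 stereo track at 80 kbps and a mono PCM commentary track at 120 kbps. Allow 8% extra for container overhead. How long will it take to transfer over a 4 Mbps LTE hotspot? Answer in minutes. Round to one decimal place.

47.3 minutes

80 min = 4800 s
Audio total: 80 + 120 = 200 kbps = 0.200 Mbps.
Total bitrate: 2.190 Mbps.
File: 2.190 Mbps × 4800 s = 10512.0 Mb.
With 8% container overhead: ×1.08. → 11353.0 Mb.
At 4 Mbps: 11353.0 / 4 = 2838.2 s ≈ 47.3 minutes.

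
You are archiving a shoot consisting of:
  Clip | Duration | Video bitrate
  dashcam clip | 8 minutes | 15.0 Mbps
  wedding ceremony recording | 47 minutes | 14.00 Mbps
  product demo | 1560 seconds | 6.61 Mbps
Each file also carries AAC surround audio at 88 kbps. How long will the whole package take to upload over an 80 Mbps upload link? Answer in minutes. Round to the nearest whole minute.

Audio: 88 kbps = 0.088 Mbps.
dashcam clip: 15.088 Mbps × 480 s = 7242.2 Mb
wedding ceremony recording: 14.088 Mbps × 2820 s = 39728.2 Mb
product demo: 6.698 Mbps × 1560 s = 10448.9 Mb
Total: 57419.3 Mb = 7177.4 MB.
At 80 Mbps: 57419.3 / 80 = 718 s ≈ 12 minutes.

12 minutes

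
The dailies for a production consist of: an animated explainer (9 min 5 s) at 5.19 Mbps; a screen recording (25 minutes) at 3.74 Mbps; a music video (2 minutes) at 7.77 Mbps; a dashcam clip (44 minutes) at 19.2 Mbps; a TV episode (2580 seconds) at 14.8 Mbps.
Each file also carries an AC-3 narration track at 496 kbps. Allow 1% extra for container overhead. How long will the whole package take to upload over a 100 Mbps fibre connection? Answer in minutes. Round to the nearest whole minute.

17 minutes

Audio: 496 kbps = 0.496 Mbps.
animated explainer: 5.686 Mbps × 545 s × 1.01 = 3129.9 Mb
screen recording: 4.236 Mbps × 1500 s × 1.01 = 6417.5 Mb
music video: 8.266 Mbps × 120 s × 1.01 = 1001.8 Mb
dashcam clip: 19.696 Mbps × 2640 s × 1.01 = 52517.4 Mb
TV episode: 15.296 Mbps × 2580 s × 1.01 = 39858.3 Mb
Total: 102925.0 Mb = 12865.6 MB.
At 100 Mbps: 102925.0 / 100 = 1029 s ≈ 17.2 minutes.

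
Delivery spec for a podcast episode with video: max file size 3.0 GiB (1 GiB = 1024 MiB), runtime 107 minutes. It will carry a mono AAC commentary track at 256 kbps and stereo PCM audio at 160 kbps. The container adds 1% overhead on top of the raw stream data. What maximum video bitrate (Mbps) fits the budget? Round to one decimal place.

3.6 Mbps

Budget: 3.0 GiB = 25769.8 Mb.
Stream payload after overhead: 25769.8 / 1.01 = 25514.7 Mb.
107 min = 6420 s
Total bitrate budget: 25514.7 Mb / 6420 s = 3.974 Mbps.
Audio total: 256 + 160 = 416 kbps = 0.416 Mbps.
Video: 3.974 − 0.416 = 3.558 Mbps.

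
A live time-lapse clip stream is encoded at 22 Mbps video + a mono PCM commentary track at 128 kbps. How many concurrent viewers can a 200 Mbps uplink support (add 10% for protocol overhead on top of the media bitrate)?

Audio: 128 kbps = 0.128 Mbps.
Per-viewer media rate: 22.128 Mbps.
On the wire with 10% overhead: 24.341 Mbps.
200 Mbps = 200.0 Mbps; 200.0 / 24.341 = 8.22 → 8 viewers.

8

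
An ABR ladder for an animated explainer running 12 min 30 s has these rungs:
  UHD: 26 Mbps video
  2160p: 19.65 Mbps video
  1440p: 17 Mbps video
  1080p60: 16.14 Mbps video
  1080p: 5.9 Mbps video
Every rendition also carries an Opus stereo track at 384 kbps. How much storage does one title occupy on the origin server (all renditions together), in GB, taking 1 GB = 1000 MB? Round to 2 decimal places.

12 min 30 s = 750 s
Audio: 384 kbps = 0.384 Mbps.
Sum of rendition bitrates: (26+0.384) + (19.65+0.384) + (17+0.384) + (16.14+0.384) + (5.9+0.384) = 86.610 Mbps.
× 750 s = 64,958 Mb = 8,120 MB = 8.120 GB.

8.12 GB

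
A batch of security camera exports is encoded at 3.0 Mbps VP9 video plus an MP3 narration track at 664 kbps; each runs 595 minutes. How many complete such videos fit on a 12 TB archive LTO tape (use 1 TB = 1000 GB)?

595 min = 35700 s
Audio: 664 kbps = 0.664 Mbps.
Total bitrate: 3.664 Mbps.
Per item: 3.664 Mbps × 35700 s = 130,805 Mb = 16,351 MB.
Capacity: 12 TB = 96,000,000 Mb; 733.92 items → 733 complete.

733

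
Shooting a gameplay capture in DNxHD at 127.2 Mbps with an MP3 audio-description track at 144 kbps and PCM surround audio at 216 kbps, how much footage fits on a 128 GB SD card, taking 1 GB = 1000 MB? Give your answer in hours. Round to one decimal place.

Audio total: 144 + 216 = 360 kbps = 0.360 Mbps.
Total bitrate: 127.2 + 0.360 = 127.560 Mbps.
Capacity: 128 GB = 1,024,000 Mb.
Recording time: 1,024,000 / 127.560 = 8,028 s ≈ 2.23 hours.

2.2 hours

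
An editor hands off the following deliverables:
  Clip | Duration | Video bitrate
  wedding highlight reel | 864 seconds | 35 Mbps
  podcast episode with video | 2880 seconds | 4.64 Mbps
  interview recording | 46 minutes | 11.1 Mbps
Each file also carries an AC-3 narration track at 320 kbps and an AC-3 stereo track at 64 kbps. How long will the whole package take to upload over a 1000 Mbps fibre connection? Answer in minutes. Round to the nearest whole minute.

1 minutes

Audio total: 320 + 64 = 384 kbps = 0.384 Mbps.
wedding highlight reel: 35.384 Mbps × 864 s = 30571.8 Mb
podcast episode with video: 5.024 Mbps × 2880 s = 14469.1 Mb
interview recording: 11.484 Mbps × 2760 s = 31695.8 Mb
Total: 76736.7 Mb = 9592.1 MB.
At 1000 Mbps: 76736.7 / 1000 = 77 s ≈ 1.28 minutes.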